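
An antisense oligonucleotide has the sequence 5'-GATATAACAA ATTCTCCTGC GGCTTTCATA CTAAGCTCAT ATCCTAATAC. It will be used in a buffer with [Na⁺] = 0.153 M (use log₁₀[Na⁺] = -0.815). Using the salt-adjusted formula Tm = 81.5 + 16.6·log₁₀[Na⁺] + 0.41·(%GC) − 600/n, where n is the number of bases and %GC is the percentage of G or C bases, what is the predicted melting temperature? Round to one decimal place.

Length n = 50. Scanning the sequence gives C=13, G=5, T=16, A=16.
G+C = 18, so %GC = 18/50 × 100 = 36%
Salt term: 16.6 × (-0.815) = -13.529
GC term: 0.41 × 36 = 14.76; length term: −600/50 = −12
Tm = 81.5 + (-13.529) + 14.76 − 12 = 70.731 → 70.7°C

70.7°C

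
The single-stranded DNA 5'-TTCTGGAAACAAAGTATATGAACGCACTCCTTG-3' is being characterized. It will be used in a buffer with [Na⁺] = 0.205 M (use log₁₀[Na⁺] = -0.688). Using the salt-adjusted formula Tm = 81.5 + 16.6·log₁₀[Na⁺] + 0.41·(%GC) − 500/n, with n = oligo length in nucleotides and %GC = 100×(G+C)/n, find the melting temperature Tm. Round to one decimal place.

Length n = 33. G=6, A=11, T=9, C=7
G+C = 13, so %GC = 13/33 × 100 = 39.394%
Salt term: 16.6 × (-0.688) = -11.421
GC term: 0.41 × 39.394 = 16.152; length term: −500/33 = −15.152
Tm = 81.5 + (-11.421) + 16.152 − 15.152 = 71.079 → 71.1°C

71.1°C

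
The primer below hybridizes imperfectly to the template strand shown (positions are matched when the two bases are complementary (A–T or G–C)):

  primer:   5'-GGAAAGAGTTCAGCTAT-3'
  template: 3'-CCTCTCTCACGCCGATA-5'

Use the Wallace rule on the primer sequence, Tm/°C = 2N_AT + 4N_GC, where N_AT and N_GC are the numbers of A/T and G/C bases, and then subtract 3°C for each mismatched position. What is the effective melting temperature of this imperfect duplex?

39°C

Primer base counts: A=6, T=4, G=5, C=2 → A+T=10, G+C=7
Perfect-match Tm = 2(10) + 4(7) = 20 + 28 = 48°C
Mismatches (positions where the bases are not complementary): 3 (at positions 4, 10, 12)
Effective Tm = 48 − 3×3 = 48 − 9 = 39°C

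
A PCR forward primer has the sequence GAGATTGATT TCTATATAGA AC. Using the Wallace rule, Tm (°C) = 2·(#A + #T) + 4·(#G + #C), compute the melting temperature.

Counting bases: G=4, C=2, T=8, A=8
A+T = 16, G+C = 6
Tm = 2(16) + 4(6) = 32 + 24 = 56°C

56°C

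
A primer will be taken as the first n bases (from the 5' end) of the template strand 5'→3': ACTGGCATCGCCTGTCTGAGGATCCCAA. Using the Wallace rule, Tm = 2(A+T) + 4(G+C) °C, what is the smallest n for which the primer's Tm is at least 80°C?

First 24 bases: ACTGGCATCGCCTGTCTGAGGATC → Tm = 76°C (< 80°C)
First 25 bases: ACTGGCATCGCCTGTCTGAGGATCC → Tm = 80°C (≥ 80°C)
Since every base adds ≥2°C, Tm only increases with n, so the threshold is first crossed at n = 25.

n = 25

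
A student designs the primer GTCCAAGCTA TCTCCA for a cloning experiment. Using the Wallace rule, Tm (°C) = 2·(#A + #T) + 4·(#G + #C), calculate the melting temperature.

48°C

Counting bases: G=2, A=4, T=4, C=6
AT pairs contribute 8, GC pairs contribute 8.
Tm = 4·8 + 2·8 = 32 + 16 = 48°C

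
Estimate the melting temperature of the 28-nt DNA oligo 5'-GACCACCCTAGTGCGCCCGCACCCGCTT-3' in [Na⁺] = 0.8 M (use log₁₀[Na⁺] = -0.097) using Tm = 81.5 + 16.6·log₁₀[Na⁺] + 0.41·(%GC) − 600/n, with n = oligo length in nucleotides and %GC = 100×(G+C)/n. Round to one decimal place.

87.7°C

Length n = 28. Base counts: G=6, A=4, T=4, C=14
G+C = 20, so %GC = 20/28 × 100 = 71.429%
Salt term: 16.6 × (-0.097) = -1.61
GC term: 0.41 × 71.429 = 29.286; length term: −600/28 = −21.429
Tm = 81.5 + (-1.61) + 29.286 − 21.429 = 87.747 → 87.7°C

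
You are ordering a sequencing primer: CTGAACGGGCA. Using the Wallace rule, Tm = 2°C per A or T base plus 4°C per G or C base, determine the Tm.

36°C

Base counts: A=3, C=3, G=4, T=1
AT pairs contribute 4, GC pairs contribute 7.
Tm = 4·7 + 2·4 = 28 + 8 = 36°C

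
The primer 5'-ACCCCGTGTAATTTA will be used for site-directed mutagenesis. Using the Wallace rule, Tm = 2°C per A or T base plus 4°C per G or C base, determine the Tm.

Scanning the sequence gives A=4, T=5, G=2, C=4.
A+T = 9, G+C = 6
Tm = 4·6 + 2·9 = 24 + 18 = 42°C

42°C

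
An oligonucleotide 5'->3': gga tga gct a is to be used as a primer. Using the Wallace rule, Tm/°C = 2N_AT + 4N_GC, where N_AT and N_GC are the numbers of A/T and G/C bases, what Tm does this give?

Counting bases: A=3, G=4, T=2, C=1
A+T = 5, G+C = 5
Tm = 2×5 + 4×5 = 30°C

30°C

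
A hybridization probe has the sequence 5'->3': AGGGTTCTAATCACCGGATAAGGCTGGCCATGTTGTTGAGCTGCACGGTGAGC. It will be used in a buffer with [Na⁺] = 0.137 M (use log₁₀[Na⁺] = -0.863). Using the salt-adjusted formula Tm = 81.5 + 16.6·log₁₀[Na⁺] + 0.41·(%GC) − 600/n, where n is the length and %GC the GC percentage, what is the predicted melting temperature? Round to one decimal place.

Length n = 53. Scanning the sequence gives A=11, T=13, G=18, C=11.
G+C = 29, so %GC = 29/53 × 100 = 54.717%
Salt term: 16.6 × (-0.863) = -14.326
GC term: 0.41 × 54.717 = 22.434; length term: −600/53 = −11.321
Tm = 81.5 + (-14.326) + 22.434 − 11.321 = 78.287 → 78.3°C

78.3°C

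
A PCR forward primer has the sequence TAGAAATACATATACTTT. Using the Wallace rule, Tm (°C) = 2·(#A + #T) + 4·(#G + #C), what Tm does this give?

C=2, T=7, G=1, A=8
A+T = 15, G+C = 3
Tm = 4·3 + 2·15 = 12 + 30 = 42°C

42°C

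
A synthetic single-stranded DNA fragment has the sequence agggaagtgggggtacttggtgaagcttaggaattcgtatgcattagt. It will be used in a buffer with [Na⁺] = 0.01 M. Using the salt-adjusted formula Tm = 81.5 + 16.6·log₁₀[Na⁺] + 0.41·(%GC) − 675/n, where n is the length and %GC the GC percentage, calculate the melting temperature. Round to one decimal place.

Length n = 48. Counting bases: A=12, T=14, G=18, C=4
G+C = 22, so %GC = 22/48 × 100 = 45.833%
Salt term: 16.6 × (-2) = -33.2
GC term: 0.41 × 45.833 = 18.792; length term: −675/48 = −14.062
Tm = 81.5 + (-33.2) + 18.792 − 14.062 = 53.03 → 53.0°C

53.0°C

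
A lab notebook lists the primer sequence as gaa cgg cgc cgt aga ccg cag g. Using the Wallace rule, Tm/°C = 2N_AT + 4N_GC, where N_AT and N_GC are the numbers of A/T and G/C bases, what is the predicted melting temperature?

76°C

T=1, C=7, A=5, G=9
A+T = 6, G+C = 16
Tm = 2×6 + 4×16 = 76°C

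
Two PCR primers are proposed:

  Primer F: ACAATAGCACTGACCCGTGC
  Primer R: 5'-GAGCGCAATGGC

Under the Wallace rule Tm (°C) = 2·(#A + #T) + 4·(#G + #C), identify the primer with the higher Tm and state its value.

Primer F, 62°C

Primer F: A+T=9, G+C=11 → Tm = 2(9)+4(11) = 62°C
Primer R: A+T=4, G+C=8 → Tm = 2(4)+4(8) = 40°C
62°C vs 40°C → primer F is higher.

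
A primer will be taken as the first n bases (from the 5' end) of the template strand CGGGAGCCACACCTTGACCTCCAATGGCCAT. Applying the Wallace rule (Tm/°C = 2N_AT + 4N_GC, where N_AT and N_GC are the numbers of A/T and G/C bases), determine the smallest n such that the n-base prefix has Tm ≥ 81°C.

n = 26

First 25 bases: CGGGAGCCACACCTTGACCTCCAAT → Tm = 80°C (< 81°C)
First 26 bases: CGGGAGCCACACCTTGACCTCCAATG → Tm = 84°C (≥ 81°C)
Since every base adds ≥2°C, Tm only increases with n, so the threshold is first crossed at n = 26.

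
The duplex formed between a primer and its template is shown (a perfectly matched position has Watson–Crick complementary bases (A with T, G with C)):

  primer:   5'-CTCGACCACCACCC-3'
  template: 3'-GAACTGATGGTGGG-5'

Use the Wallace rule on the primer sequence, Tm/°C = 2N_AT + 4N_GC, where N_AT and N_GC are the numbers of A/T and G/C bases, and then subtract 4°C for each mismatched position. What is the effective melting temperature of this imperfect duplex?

Primer base counts: A=3, T=1, G=1, C=9 → A+T=4, G+C=10
Perfect-match Tm = 2(4) + 4(10) = 8 + 40 = 48°C
Mismatches (positions where the bases are not complementary): 2 (at positions 3, 7)
Effective Tm = 48 − 2×4 = 48 − 8 = 40°C

40°C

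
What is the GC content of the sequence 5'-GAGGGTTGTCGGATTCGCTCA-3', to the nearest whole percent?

57%

Scanning the sequence gives A=3, C=4, T=6, G=8.
G+C = 8 + 4 = 12 out of 21 bases
%GC = 12/21 × 100 = 57.14% ≈ 57%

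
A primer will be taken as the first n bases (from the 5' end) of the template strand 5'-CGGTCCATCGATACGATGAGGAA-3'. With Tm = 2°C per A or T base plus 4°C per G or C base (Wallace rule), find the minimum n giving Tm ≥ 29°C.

n = 9

First 8 bases: CGGTCCAT → Tm = 26°C (< 29°C)
First 9 bases: CGGTCCATC → Tm = 30°C (≥ 29°C)
Since every base adds ≥2°C, Tm only increases with n, so the threshold is first crossed at n = 9.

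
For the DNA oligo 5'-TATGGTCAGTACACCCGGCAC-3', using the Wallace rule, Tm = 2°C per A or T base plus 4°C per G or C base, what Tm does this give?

Base counts: G=5, C=7, T=4, A=5
AT pairs contribute 9, GC pairs contribute 12.
Tm = 2×9 + 4×12 = 66°C

66°C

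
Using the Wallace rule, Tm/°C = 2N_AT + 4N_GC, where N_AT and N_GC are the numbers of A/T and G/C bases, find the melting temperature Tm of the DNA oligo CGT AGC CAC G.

34°C

Base counts: T=1, A=2, C=4, G=3
AT pairs contribute 3, GC pairs contribute 7.
Tm = 2×3 + 4×7 = 34°C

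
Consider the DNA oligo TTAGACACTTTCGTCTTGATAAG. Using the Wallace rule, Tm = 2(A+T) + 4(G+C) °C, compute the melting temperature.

Counting bases: C=4, A=6, T=9, G=4
A+T = 15, G+C = 8
Tm = 4·8 + 2·15 = 32 + 30 = 62°C

62°C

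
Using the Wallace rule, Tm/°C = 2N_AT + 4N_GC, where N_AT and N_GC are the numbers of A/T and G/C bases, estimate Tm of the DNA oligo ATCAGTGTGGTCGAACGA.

Scanning the sequence gives C=3, T=4, G=6, A=5.
So N_AT = 9 and N_GC = 9.
Tm = 2(9) + 4(9) = 18 + 36 = 54°C

54°C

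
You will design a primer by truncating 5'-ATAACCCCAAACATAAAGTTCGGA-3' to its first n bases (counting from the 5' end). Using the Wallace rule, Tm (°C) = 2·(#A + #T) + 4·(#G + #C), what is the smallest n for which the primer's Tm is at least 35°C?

n = 13

First 12 bases: ATAACCCCAAAC → Tm = 34°C (< 35°C)
First 13 bases: ATAACCCCAAACA → Tm = 36°C (≥ 35°C)
Since every base adds ≥2°C, Tm only increases with n, so the threshold is first crossed at n = 13.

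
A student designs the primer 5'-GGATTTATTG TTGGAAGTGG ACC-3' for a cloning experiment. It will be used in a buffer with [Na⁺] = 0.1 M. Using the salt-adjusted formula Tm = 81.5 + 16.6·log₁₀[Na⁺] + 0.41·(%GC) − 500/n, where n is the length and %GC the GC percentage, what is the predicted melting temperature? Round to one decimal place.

Length n = 23. T=8, A=5, C=2, G=8
G+C = 10, so %GC = 10/23 × 100 = 43.478%
Salt term: 16.6 × (-1) = -16.6
GC term: 0.41 × 43.478 = 17.826; length term: −500/23 = −21.739
Tm = 81.5 + (-16.6) + 17.826 − 21.739 = 60.987 → 61.0°C

61.0°C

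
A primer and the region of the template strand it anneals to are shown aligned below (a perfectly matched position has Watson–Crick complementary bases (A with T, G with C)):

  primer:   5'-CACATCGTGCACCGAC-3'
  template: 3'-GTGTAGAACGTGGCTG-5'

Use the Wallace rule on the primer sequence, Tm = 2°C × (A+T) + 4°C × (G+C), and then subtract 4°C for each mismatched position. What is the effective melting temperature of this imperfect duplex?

48°C

Primer base counts: A=4, T=2, G=3, C=7 → A+T=6, G+C=10
Perfect-match Tm = 2(6) + 4(10) = 12 + 40 = 52°C
Mismatches (positions where the bases are not complementary): 1 (at position 7)
Effective Tm = 52 − 1×4 = 52 − 4 = 48°C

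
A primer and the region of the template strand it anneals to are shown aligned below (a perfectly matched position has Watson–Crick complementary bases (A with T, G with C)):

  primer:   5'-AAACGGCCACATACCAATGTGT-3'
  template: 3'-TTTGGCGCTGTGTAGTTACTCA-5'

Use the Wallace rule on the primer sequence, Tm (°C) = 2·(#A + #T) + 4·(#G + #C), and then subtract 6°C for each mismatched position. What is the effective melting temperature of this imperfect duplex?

Primer base counts: A=8, T=4, G=4, C=6 → A+T=12, G+C=10
Perfect-match Tm = 2(12) + 4(10) = 24 + 40 = 64°C
Mismatches (positions where the bases are not complementary): 5 (at positions 5, 8, 12, 14, 20)
Effective Tm = 64 − 5×6 = 64 − 30 = 34°C

34°C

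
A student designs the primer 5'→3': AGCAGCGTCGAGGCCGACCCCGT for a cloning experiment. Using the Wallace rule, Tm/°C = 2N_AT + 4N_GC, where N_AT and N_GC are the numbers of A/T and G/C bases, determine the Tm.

80°C

Counting bases: C=9, G=8, A=4, T=2
AT pairs contribute 6, GC pairs contribute 17.
Tm = 2(6) + 4(17) = 12 + 68 = 80°C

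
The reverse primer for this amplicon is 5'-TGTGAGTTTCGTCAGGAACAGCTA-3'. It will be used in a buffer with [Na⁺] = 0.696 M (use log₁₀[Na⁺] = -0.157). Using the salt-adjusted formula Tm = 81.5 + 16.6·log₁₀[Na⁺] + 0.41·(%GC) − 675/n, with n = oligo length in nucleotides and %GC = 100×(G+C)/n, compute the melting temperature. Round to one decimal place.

69.6°C

Length n = 24. C=4, A=6, T=7, G=7
G+C = 11, so %GC = 11/24 × 100 = 45.833%
Salt term: 16.6 × (-0.157) = -2.606
GC term: 0.41 × 45.833 = 18.792; length term: −675/24 = −28.125
Tm = 81.5 + (-2.606) + 18.792 − 28.125 = 69.561 → 69.6°C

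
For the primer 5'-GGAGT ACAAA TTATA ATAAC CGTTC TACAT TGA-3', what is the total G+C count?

10

C=5, G=5, T=10, A=13
Total G or C: 5 + 5 = 10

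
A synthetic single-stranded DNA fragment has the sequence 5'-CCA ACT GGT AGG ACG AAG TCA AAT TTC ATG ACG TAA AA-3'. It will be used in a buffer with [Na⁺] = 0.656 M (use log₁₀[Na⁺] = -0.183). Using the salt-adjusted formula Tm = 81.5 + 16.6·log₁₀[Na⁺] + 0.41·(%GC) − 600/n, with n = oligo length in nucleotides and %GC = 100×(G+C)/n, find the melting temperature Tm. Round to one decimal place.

Length n = 38. Base counts: A=15, C=7, T=8, G=8
G+C = 15, so %GC = 15/38 × 100 = 39.474%
Salt term: 16.6 × (-0.183) = -3.038
GC term: 0.41 × 39.474 = 16.184; length term: −600/38 = −15.789
Tm = 81.5 + (-3.038) + 16.184 − 15.789 = 78.857 → 78.9°C

78.9°C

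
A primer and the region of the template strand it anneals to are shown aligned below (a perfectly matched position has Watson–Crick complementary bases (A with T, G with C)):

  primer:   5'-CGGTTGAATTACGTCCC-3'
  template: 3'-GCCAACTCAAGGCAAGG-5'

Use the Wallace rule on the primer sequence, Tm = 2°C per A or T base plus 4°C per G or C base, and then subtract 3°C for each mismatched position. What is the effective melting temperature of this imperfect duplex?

43°C

Primer base counts: A=3, T=5, G=4, C=5 → A+T=8, G+C=9
Perfect-match Tm = 2(8) + 4(9) = 16 + 36 = 52°C
Mismatches (positions where the bases are not complementary): 3 (at positions 8, 11, 15)
Effective Tm = 52 − 3×3 = 52 − 9 = 43°C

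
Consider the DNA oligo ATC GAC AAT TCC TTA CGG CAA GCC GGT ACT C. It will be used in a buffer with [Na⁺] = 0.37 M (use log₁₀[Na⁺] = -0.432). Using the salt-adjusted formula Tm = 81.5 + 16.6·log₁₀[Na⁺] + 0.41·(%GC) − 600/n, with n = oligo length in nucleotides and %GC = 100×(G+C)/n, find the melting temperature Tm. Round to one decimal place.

76.1°C

Length n = 31. G=6, C=10, T=7, A=8
G+C = 16, so %GC = 16/31 × 100 = 51.613%
Salt term: 16.6 × (-0.432) = -7.171
GC term: 0.41 × 51.613 = 21.161; length term: −600/31 = −19.355
Tm = 81.5 + (-7.171) + 21.161 − 19.355 = 76.135 → 76.1°C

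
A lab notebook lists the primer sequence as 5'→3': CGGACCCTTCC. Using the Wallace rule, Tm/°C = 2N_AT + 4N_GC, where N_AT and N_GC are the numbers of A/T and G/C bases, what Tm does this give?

38°C

Base counts: G=2, A=1, T=2, C=6
A+T = 3, G+C = 8
Tm = 2(3) + 4(8) = 6 + 32 = 38°C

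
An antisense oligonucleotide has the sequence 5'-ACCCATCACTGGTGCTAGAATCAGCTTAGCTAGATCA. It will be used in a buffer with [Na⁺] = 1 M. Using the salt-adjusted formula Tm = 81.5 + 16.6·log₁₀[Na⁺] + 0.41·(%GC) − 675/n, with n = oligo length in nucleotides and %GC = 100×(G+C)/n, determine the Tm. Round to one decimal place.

Length n = 37. G=7, A=11, C=10, T=9
G+C = 17, so %GC = 17/37 × 100 = 45.946%
Salt term: 16.6 × (0) = 0
GC term: 0.41 × 45.946 = 18.838; length term: −675/37 = −18.243
Tm = 81.5 + (0) + 18.838 − 18.243 = 82.095 → 82.1°C

82.1°C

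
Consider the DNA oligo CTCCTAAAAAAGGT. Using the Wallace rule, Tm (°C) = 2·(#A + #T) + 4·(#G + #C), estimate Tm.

38°C

Base counts: C=3, G=2, T=3, A=6
So N_AT = 9 and N_GC = 5.
Tm = 2×9 + 4×5 = 38°C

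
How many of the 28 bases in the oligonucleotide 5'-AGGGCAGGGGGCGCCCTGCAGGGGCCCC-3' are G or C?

Scanning the sequence gives T=1, G=14, A=3, C=10.
Total G or C: 14 + 10 = 24

24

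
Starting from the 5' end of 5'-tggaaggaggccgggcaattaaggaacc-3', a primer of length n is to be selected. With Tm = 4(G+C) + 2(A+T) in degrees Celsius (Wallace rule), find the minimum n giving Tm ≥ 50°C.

First 14 bases: TGGAAGGAGGCCGG → Tm = 48°C (< 50°C)
First 15 bases: TGGAAGGAGGCCGGG → Tm = 52°C (≥ 50°C)
Since every base adds ≥2°C, Tm only increases with n, so the threshold is first crossed at n = 15.

n = 15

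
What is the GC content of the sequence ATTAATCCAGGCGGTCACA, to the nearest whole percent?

A=6, G=4, C=5, T=4
G+C = 4 + 5 = 9 out of 19 bases
%GC = 9/19 × 100 = 47.37% ≈ 47%

47%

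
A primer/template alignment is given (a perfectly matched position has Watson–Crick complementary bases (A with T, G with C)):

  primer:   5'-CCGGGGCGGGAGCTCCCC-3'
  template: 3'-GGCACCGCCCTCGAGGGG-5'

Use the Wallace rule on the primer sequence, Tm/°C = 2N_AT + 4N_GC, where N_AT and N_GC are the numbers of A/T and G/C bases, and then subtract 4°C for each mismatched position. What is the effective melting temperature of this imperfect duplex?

64°C

Primer base counts: A=1, T=1, G=8, C=8 → A+T=2, G+C=16
Perfect-match Tm = 2(2) + 4(16) = 4 + 64 = 68°C
Mismatches (positions where the bases are not complementary): 1 (at position 4)
Effective Tm = 68 − 1×4 = 68 − 4 = 64°C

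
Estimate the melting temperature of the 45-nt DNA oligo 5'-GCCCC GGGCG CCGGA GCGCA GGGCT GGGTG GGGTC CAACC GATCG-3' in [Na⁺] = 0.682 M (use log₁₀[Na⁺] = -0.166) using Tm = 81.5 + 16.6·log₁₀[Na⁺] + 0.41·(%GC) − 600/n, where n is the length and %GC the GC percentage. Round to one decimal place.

98.2°C

Length n = 45. Base counts: A=5, T=4, C=15, G=21
G+C = 36, so %GC = 36/45 × 100 = 80%
Salt term: 16.6 × (-0.166) = -2.756
GC term: 0.41 × 80 = 32.8; length term: −600/45 = −13.333
Tm = 81.5 + (-2.756) + 32.8 − 13.333 = 98.211 → 98.2°C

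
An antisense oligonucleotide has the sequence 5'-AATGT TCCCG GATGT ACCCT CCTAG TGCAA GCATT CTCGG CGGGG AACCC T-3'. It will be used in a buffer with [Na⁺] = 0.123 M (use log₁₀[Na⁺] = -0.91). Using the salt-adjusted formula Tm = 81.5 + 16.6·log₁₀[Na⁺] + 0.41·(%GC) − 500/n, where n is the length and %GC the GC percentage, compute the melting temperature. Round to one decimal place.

79.9°C

Length n = 51. Base counts: C=16, A=10, T=12, G=13
G+C = 29, so %GC = 29/51 × 100 = 56.863%
Salt term: 16.6 × (-0.91) = -15.106
GC term: 0.41 × 56.863 = 23.314; length term: −500/51 = −9.804
Tm = 81.5 + (-15.106) + 23.314 − 9.804 = 79.904 → 79.9°C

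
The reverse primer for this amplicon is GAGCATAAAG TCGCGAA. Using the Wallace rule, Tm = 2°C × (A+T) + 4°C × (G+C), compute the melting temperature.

50°C

Counting bases: G=5, A=7, T=2, C=3
A+T = 9, G+C = 8
Tm = 4·8 + 2·9 = 32 + 18 = 50°C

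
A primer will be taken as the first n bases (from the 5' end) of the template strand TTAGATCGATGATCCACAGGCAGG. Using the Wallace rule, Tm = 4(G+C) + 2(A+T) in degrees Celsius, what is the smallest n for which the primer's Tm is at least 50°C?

n = 18

First 17 bases: TTAGATCGATGATCCAC → Tm = 48°C (< 50°C)
First 18 bases: TTAGATCGATGATCCACA → Tm = 50°C (≥ 50°C)
Since every base adds ≥2°C, Tm only increases with n, so the threshold is first crossed at n = 18.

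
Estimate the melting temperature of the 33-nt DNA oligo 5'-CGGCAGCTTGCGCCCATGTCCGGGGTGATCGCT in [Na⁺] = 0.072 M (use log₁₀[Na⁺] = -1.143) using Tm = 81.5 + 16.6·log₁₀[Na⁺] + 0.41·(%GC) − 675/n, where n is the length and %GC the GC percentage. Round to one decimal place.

Length n = 33. T=7, C=11, A=3, G=12
G+C = 23, so %GC = 23/33 × 100 = 69.697%
Salt term: 16.6 × (-1.143) = -18.974
GC term: 0.41 × 69.697 = 28.576; length term: −675/33 = −20.455
Tm = 81.5 + (-18.974) + 28.576 − 20.455 = 70.647 → 70.6°C

70.6°C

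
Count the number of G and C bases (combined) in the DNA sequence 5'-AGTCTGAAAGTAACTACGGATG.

Counting bases: T=5, A=8, C=3, G=6
G+C = 6 + 3 = 9

9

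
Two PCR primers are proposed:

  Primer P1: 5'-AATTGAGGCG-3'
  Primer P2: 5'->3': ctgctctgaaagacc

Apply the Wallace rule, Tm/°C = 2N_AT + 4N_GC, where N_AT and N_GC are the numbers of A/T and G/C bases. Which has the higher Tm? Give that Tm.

Primer P2, 46°C

Primer P1: A+T=5, G+C=5 → Tm = 2(5)+4(5) = 30°C
Primer P2: A+T=7, G+C=8 → Tm = 2(7)+4(8) = 46°C
30°C vs 46°C → primer P2 is higher.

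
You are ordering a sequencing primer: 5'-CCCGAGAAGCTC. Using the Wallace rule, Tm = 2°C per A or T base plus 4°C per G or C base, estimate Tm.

A=3, G=3, C=5, T=1
AT pairs contribute 4, GC pairs contribute 8.
Tm = 2(4) + 4(8) = 8 + 32 = 40°C

40°C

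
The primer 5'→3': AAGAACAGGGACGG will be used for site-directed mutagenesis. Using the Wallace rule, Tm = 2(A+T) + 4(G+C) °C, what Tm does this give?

Counting bases: G=6, A=6, C=2, T=0
So N_AT = 6 and N_GC = 8.
Tm = 4·8 + 2·6 = 32 + 12 = 44°C

44°C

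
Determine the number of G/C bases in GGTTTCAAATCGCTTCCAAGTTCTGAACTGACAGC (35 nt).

G=7, T=10, A=9, C=9
Total G or C: 7 + 9 = 16

16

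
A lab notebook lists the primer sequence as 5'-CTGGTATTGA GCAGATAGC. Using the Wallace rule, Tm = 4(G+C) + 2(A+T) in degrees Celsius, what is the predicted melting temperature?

Base counts: A=5, G=6, C=3, T=5
So N_AT = 10 and N_GC = 9.
Tm = 4·9 + 2·10 = 36 + 20 = 56°C

56°C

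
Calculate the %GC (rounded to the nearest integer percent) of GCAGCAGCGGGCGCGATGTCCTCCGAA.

Scanning the sequence gives T=3, C=9, A=5, G=10.
G+C = 10 + 9 = 19 out of 27 bases
%GC = 19/27 × 100 = 70.37% ≈ 70%

70%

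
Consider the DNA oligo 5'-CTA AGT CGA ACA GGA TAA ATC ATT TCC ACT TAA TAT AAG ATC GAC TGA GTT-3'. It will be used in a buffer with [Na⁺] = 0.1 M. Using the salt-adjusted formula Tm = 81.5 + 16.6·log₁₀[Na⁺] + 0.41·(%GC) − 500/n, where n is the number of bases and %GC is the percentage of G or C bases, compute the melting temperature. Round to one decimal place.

68.8°C

Length n = 51. Counting bases: G=8, A=19, T=15, C=9
G+C = 17, so %GC = 17/51 × 100 = 33.333%
Salt term: 16.6 × (-1) = -16.6
GC term: 0.41 × 33.333 = 13.667; length term: −500/51 = −9.804
Tm = 81.5 + (-16.6) + 13.667 − 9.804 = 68.763 → 68.8°C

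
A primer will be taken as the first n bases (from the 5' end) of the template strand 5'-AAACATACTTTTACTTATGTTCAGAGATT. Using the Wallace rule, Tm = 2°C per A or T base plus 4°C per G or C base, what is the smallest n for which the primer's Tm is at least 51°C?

First 21 bases: AAACATACTTTTACTTATGTT → Tm = 50°C (< 51°C)
First 22 bases: AAACATACTTTTACTTATGTTC → Tm = 54°C (≥ 51°C)
Each additional base adds 2°C (A/T) or 4°C (G/C), so Tm is non-decreasing in n; n = 22 is the first length to reach 51°C.

n = 22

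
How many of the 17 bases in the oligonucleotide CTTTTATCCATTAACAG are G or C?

G=1, C=4, T=7, A=5
Total G or C: 1 + 4 = 5

5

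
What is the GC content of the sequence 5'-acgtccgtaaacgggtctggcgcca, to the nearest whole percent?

Counting bases: T=4, G=8, A=5, C=8
G+C = 8 + 8 = 16 out of 25 bases
%GC = 16/25 × 100 = 64% ≈ 64%

64%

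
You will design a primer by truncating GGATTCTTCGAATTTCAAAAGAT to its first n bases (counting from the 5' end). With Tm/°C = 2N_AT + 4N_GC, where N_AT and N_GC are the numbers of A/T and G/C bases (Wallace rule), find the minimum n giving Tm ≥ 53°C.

First 20 bases: GGATTCTTCGAATTTCAAAA → Tm = 52°C (< 53°C)
First 21 bases: GGATTCTTCGAATTTCAAAAG → Tm = 56°C (≥ 53°C)
Each additional base adds 2°C (A/T) or 4°C (G/C), so Tm is non-decreasing in n; n = 21 is the first length to reach 53°C.

n = 21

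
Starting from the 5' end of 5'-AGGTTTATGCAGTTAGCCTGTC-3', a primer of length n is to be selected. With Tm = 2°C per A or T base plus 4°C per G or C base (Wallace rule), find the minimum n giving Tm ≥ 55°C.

n = 20

First 19 bases: AGGTTTATGCAGTTAGCCT → Tm = 54°C (< 55°C)
First 20 bases: AGGTTTATGCAGTTAGCCTG → Tm = 58°C (≥ 55°C)
Since every base adds ≥2°C, Tm only increases with n, so the threshold is first crossed at n = 20.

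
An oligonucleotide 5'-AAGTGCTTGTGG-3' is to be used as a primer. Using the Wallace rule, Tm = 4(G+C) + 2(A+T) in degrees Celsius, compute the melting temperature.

Counting bases: C=1, G=5, T=4, A=2
So N_AT = 6 and N_GC = 6.
Tm = 2(6) + 4(6) = 12 + 24 = 36°C

36°C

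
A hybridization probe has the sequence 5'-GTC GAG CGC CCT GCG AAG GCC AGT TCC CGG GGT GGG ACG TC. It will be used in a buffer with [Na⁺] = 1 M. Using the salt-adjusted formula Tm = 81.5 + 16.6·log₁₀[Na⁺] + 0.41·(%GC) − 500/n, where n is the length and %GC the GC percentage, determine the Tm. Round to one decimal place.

99.3°C

Length n = 41. Counting bases: A=5, C=13, T=6, G=17
G+C = 30, so %GC = 30/41 × 100 = 73.171%
Salt term: 16.6 × (0) = 0
GC term: 0.41 × 73.171 = 30; length term: −500/41 = −12.195
Tm = 81.5 + (0) + 30 − 12.195 = 99.305 → 99.3°C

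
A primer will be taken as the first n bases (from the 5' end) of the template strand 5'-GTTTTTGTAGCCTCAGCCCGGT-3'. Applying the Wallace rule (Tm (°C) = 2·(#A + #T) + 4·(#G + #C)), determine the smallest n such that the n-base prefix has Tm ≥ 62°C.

First 19 bases: GTTTTTGTAGCCTCAGCCC → Tm = 58°C (< 62°C)
First 20 bases: GTTTTTGTAGCCTCAGCCCG → Tm = 62°C (≥ 62°C)
Each additional base adds 2°C (A/T) or 4°C (G/C), so Tm is non-decreasing in n; n = 20 is the first length to reach 62°C.

n = 20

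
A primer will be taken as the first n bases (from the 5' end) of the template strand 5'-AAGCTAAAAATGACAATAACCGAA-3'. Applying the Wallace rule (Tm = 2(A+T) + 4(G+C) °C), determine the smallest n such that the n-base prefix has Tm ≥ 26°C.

First 10 bases: AAGCTAAAAA → Tm = 24°C (< 26°C)
First 11 bases: AAGCTAAAAAT → Tm = 26°C (≥ 26°C)
Since every base adds ≥2°C, Tm only increases with n, so the threshold is first crossed at n = 11.

n = 11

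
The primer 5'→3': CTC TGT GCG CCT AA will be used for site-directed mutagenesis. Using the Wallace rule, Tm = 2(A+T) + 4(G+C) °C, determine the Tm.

44°C

Counting bases: C=5, T=4, A=2, G=3
So N_AT = 6 and N_GC = 8.
Tm = 2(6) + 4(8) = 12 + 32 = 44°C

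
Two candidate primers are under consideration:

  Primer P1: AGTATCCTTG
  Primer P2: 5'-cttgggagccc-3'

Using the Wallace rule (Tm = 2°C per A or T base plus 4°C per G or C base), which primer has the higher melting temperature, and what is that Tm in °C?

Primer P2, 38°C

Primer P1: A+T=6, G+C=4 → Tm = 2(6)+4(4) = 28°C
Primer P2: A+T=3, G+C=8 → Tm = 2(3)+4(8) = 38°C
28°C vs 38°C → primer P2 is higher.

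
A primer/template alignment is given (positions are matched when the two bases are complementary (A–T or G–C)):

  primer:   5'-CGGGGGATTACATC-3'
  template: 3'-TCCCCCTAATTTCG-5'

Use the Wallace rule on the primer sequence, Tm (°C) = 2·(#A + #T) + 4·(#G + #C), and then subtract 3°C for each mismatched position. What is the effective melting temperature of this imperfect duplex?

35°C

Primer base counts: A=3, T=3, G=5, C=3 → A+T=6, G+C=8
Perfect-match Tm = 2(6) + 4(8) = 12 + 32 = 44°C
Mismatches (positions where the bases are not complementary): 3 (at positions 1, 11, 13)
Effective Tm = 44 − 3×3 = 44 − 9 = 35°C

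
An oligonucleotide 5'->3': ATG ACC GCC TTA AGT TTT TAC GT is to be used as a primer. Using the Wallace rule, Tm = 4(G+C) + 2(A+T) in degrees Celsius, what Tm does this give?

64°C

T=9, G=4, A=5, C=5
So N_AT = 14 and N_GC = 9.
Tm = 2×14 + 4×9 = 64°C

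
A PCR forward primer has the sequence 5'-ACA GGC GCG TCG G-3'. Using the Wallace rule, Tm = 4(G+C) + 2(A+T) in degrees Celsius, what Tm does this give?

46°C

Counting bases: G=6, C=4, T=1, A=2
AT pairs contribute 3, GC pairs contribute 10.
Tm = 2×3 + 4×10 = 46°C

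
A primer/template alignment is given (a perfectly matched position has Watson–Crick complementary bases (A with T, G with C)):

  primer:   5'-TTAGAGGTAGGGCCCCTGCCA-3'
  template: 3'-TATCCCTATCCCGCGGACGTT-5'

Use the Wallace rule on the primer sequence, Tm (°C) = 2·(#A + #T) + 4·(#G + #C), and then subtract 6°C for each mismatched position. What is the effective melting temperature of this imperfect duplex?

38°C

Primer base counts: A=4, T=4, G=7, C=6 → A+T=8, G+C=13
Perfect-match Tm = 2(8) + 4(13) = 16 + 52 = 68°C
Mismatches (positions where the bases are not complementary): 5 (at positions 1, 5, 7, 14, 20)
Effective Tm = 68 − 5×6 = 68 − 30 = 38°C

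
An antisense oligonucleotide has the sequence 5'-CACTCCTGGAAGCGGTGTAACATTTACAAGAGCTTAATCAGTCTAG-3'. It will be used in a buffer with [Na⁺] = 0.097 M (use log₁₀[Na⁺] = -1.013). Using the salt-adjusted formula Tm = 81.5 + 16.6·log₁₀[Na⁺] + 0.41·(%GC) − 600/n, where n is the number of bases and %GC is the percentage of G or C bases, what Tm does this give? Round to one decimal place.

69.5°C

Length n = 46. G=10, C=10, A=14, T=12
G+C = 20, so %GC = 20/46 × 100 = 43.478%
Salt term: 16.6 × (-1.013) = -16.816
GC term: 0.41 × 43.478 = 17.826; length term: −600/46 = −13.043
Tm = 81.5 + (-16.816) + 17.826 − 13.043 = 69.467 → 69.5°C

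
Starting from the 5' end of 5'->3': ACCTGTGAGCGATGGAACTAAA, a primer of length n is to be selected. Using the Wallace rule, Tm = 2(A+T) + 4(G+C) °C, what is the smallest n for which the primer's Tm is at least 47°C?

n = 15

First 14 bases: ACCTGTGAGCGATG → Tm = 44°C (< 47°C)
First 15 bases: ACCTGTGAGCGATGG → Tm = 48°C (≥ 47°C)
Since every base adds ≥2°C, Tm only increases with n, so the threshold is first crossed at n = 15.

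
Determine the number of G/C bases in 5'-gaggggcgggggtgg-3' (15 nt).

Base counts: C=1, A=1, T=1, G=12
Total G or C: 12 + 1 = 13

13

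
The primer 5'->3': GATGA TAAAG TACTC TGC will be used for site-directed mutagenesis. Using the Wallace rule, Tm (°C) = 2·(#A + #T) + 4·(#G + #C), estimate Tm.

Scanning the sequence gives A=6, C=3, G=4, T=5.
AT pairs contribute 11, GC pairs contribute 7.
Tm = 2(11) + 4(7) = 22 + 28 = 50°C

50°C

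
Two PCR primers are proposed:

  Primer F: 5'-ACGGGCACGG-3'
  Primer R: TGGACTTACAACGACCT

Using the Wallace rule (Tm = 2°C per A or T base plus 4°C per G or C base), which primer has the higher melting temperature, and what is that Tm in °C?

Primer F: A+T=2, G+C=8 → Tm = 2(2)+4(8) = 36°C
Primer R: A+T=9, G+C=8 → Tm = 2(9)+4(8) = 50°C
36°C vs 50°C → primer R is higher.

Primer R, 50°C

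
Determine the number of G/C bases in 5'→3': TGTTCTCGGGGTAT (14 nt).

Scanning the sequence gives C=2, A=1, T=6, G=5.
Total G or C: 5 + 2 = 7

7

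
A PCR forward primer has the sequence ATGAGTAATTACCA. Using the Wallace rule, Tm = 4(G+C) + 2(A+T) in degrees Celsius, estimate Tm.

Scanning the sequence gives C=2, G=2, T=4, A=6.
AT pairs contribute 10, GC pairs contribute 4.
Tm = 2×10 + 4×4 = 36°C

36°C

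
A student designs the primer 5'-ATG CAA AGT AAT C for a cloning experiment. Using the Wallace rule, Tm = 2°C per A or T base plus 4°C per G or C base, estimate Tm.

34°C

Scanning the sequence gives A=6, G=2, T=3, C=2.
A+T = 9, G+C = 4
Tm = 4·4 + 2·9 = 16 + 18 = 34°C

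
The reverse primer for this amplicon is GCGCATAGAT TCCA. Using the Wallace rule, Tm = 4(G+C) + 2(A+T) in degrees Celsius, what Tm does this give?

42°C

Scanning the sequence gives A=4, G=3, T=3, C=4.
So N_AT = 7 and N_GC = 7.
Tm = 2×7 + 4×7 = 42°C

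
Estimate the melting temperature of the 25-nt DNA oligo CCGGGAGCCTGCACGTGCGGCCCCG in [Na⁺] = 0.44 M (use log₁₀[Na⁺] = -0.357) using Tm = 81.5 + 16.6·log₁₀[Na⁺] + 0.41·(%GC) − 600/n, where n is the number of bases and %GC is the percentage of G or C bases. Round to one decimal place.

Length n = 25. Scanning the sequence gives G=10, T=2, C=11, A=2.
G+C = 21, so %GC = 21/25 × 100 = 84%
Salt term: 16.6 × (-0.357) = -5.926
GC term: 0.41 × 84 = 34.44; length term: −600/25 = −24
Tm = 81.5 + (-5.926) + 34.44 − 24 = 86.014 → 86.0°C

86.0°C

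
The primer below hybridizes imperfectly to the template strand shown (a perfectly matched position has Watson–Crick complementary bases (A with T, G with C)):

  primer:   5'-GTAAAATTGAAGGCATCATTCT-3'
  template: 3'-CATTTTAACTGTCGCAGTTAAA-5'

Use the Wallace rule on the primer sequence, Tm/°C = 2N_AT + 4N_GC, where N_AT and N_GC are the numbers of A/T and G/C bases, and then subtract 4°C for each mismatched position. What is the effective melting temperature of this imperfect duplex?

Primer base counts: A=8, T=7, G=4, C=3 → A+T=15, G+C=7
Perfect-match Tm = 2(15) + 4(7) = 30 + 28 = 58°C
Mismatches (positions where the bases are not complementary): 5 (at positions 11, 12, 15, 19, 21)
Effective Tm = 58 − 5×4 = 58 − 20 = 38°C

38°C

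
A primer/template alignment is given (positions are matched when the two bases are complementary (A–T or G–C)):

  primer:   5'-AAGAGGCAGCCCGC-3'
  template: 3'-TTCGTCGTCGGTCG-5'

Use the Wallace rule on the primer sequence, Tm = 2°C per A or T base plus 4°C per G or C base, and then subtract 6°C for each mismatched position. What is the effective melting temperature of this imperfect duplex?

30°C

Primer base counts: A=4, T=0, G=5, C=5 → A+T=4, G+C=10
Perfect-match Tm = 2(4) + 4(10) = 8 + 40 = 48°C
Mismatches (positions where the bases are not complementary): 3 (at positions 4, 5, 12)
Effective Tm = 48 − 3×6 = 48 − 18 = 30°C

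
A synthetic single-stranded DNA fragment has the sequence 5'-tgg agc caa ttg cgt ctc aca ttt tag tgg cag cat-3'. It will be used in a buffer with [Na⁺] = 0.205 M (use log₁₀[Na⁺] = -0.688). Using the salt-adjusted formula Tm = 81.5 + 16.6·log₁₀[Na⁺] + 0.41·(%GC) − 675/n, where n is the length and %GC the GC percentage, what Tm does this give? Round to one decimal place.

70.7°C

Length n = 36. Scanning the sequence gives G=9, A=8, C=8, T=11.
G+C = 17, so %GC = 17/36 × 100 = 47.222%
Salt term: 16.6 × (-0.688) = -11.421
GC term: 0.41 × 47.222 = 19.361; length term: −675/36 = −18.75
Tm = 81.5 + (-11.421) + 19.361 − 18.75 = 70.69 → 70.7°C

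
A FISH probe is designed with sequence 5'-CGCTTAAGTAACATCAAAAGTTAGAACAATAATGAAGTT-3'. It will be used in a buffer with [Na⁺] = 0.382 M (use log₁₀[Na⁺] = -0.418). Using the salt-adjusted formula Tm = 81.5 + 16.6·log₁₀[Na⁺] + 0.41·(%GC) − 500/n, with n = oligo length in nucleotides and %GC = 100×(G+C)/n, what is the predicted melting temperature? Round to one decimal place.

73.3°C

Length n = 39. T=10, G=6, A=18, C=5
G+C = 11, so %GC = 11/39 × 100 = 28.205%
Salt term: 16.6 × (-0.418) = -6.939
GC term: 0.41 × 28.205 = 11.564; length term: −500/39 = −12.821
Tm = 81.5 + (-6.939) + 11.564 − 12.821 = 73.304 → 73.3°C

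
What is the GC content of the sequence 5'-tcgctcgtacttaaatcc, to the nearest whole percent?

44%

G=2, T=6, C=6, A=4
G+C = 2 + 6 = 8 out of 18 bases
%GC = 8/18 × 100 = 44.44% ≈ 44%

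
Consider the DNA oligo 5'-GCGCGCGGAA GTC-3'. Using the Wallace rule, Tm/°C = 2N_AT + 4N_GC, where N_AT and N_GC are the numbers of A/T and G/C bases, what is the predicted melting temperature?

Counting bases: A=2, G=6, C=4, T=1
A+T = 3, G+C = 10
Tm = 4·10 + 2·3 = 40 + 6 = 46°C

46°C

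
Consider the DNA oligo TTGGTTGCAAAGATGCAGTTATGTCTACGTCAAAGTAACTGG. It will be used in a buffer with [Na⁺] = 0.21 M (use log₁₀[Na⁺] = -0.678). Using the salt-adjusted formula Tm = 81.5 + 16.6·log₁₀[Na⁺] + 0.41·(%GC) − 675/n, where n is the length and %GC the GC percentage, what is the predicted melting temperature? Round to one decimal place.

70.8°C

Length n = 42. Counting bases: A=12, C=6, G=11, T=13
G+C = 17, so %GC = 17/42 × 100 = 40.476%
Salt term: 16.6 × (-0.678) = -11.255
GC term: 0.41 × 40.476 = 16.595; length term: −675/42 = −16.071
Tm = 81.5 + (-11.255) + 16.595 − 16.071 = 70.769 → 70.8°C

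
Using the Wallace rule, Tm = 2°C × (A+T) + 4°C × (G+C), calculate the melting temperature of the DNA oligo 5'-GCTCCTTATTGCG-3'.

40°C

Counting bases: C=4, G=3, T=5, A=1
So N_AT = 6 and N_GC = 7.
Tm = 2×6 + 4×7 = 40°C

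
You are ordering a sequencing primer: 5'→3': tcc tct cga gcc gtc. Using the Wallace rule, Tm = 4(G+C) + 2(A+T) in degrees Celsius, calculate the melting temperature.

50°C

T=4, A=1, G=3, C=7
AT pairs contribute 5, GC pairs contribute 10.
Tm = 2×5 + 4×10 = 50°C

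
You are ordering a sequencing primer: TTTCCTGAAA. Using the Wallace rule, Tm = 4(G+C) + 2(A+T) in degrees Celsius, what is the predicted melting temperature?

Scanning the sequence gives G=1, T=4, A=3, C=2.
A+T = 7, G+C = 3
Tm = 2(7) + 4(3) = 14 + 12 = 26°C

26°C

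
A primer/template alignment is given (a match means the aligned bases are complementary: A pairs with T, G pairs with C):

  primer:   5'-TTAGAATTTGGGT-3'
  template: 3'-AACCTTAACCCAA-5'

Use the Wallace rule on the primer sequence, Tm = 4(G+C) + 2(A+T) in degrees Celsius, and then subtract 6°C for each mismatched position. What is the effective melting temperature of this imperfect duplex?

Primer base counts: A=3, T=6, G=4, C=0 → A+T=9, G+C=4
Perfect-match Tm = 2(9) + 4(4) = 18 + 16 = 34°C
Mismatches (positions where the bases are not complementary): 3 (at positions 3, 9, 12)
Effective Tm = 34 − 3×6 = 34 − 18 = 16°C

16°C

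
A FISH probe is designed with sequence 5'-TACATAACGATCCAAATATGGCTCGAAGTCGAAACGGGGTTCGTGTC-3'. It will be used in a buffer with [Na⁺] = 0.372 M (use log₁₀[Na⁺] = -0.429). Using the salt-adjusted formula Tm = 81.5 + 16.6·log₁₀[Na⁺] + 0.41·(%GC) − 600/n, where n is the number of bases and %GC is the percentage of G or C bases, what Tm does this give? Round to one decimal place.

80.8°C

Length n = 47. Base counts: T=11, C=10, G=12, A=14
G+C = 22, so %GC = 22/47 × 100 = 46.809%
Salt term: 16.6 × (-0.429) = -7.121
GC term: 0.41 × 46.809 = 19.192; length term: −600/47 = −12.766
Tm = 81.5 + (-7.121) + 19.192 − 12.766 = 80.805 → 80.8°C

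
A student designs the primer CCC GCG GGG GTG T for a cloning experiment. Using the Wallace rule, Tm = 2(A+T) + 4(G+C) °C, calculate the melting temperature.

Scanning the sequence gives A=0, T=2, C=4, G=7.
AT pairs contribute 2, GC pairs contribute 11.
Tm = 4·11 + 2·2 = 44 + 4 = 48°C

48°C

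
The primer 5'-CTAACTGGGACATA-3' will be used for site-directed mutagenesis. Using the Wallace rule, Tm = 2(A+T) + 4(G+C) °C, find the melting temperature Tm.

T=3, A=5, C=3, G=3
A+T = 8, G+C = 6
Tm = 4·6 + 2·8 = 24 + 16 = 40°C

40°C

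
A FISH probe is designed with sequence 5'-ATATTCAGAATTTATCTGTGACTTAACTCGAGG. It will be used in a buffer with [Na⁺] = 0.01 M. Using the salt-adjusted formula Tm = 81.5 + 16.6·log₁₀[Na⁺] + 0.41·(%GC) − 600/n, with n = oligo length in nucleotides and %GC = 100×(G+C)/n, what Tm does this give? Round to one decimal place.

43.8°C

Length n = 33. Base counts: T=12, G=6, A=10, C=5
G+C = 11, so %GC = 11/33 × 100 = 33.333%
Salt term: 16.6 × (-2) = -33.2
GC term: 0.41 × 33.333 = 13.667; length term: −600/33 = −18.182
Tm = 81.5 + (-33.2) + 13.667 − 18.182 = 43.785 → 43.8°C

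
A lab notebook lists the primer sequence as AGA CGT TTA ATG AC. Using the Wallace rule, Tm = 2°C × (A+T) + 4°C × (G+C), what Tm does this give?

T=4, A=5, C=2, G=3
AT pairs contribute 9, GC pairs contribute 5.
Tm = 2×9 + 4×5 = 38°C

38°C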